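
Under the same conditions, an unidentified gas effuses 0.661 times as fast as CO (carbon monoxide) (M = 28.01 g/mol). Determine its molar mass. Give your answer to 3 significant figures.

64.1 g/mol

From Graham's law, rate_X/rate_CO = √(M_CO/M_X).
0.661 = √(28.01/M_X)
M_X = 28.01 / 0.661² = 28.01 / 0.4369 = 64.1 g/mol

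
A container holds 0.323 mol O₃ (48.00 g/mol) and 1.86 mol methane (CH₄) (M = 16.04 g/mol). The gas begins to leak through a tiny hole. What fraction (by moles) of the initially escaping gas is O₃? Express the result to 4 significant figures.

Rate_i ∝ x_i/√M_i (Graham's law weighted by mole fraction), so the effusate composition follows n_i/√M_i.
Mole fraction of O₃ in the effusate = (n_O₃/√M_O₃) / (n_O₃/√M_O₃ + n_CH₄/√M_CH₄)
= (0.323/√48.00) / (0.323/√48.00 + 1.86/√16.04) = 0.04662/(0.04662 + 0.4644) = 0.09123.

0.09123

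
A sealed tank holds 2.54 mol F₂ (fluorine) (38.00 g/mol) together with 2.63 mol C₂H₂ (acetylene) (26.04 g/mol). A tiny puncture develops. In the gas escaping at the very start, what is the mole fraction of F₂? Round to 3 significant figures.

0.444

Rate_i ∝ x_i/√M_i (Graham's law weighted by mole fraction), so the effusate composition follows n_i/√M_i.
So x_F₂ in the escaping gas = (n_F₂/√M_F₂) / Σ(n_i/√M_i)
= (2.54/√38.00) / (2.54/√38.00 + 2.63/√26.04) = 0.4120/(0.4120 + 0.5154) = 0.444.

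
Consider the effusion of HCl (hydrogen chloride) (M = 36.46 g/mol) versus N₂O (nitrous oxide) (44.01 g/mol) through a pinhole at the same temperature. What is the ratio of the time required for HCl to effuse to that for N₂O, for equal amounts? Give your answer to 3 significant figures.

0.910

Using Graham's law: t_HCl/t_N₂O = √(M_HCl/M_N₂O) = √(36.46/44.01) = √0.8284 = 0.910.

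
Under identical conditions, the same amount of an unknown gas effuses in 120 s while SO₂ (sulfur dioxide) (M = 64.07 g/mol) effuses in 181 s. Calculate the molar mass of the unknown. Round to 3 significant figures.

Graham's law gives t_X/t_SO₂ = √(M_X/M_SO₂).
120/181 = 0.6630 = √(M_X/64.07)
M_X = 64.07 × 0.6630² = 64.07 × 0.4395 = 28.2 g/mol

28.2 g/mol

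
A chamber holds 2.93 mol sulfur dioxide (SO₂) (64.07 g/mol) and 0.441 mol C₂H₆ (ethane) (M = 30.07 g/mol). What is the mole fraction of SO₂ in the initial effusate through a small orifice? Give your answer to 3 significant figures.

0.820

Rate_i ∝ x_i/√M_i (Graham's law weighted by mole fraction), so the effusate composition follows n_i/√M_i.
So x_SO₂ in the escaping gas = (n_SO₂/√M_SO₂) / Σ(n_i/√M_i)
= (2.93/√64.07) / (2.93/√64.07 + 0.441/√30.07) = 0.3660/(0.3660 + 0.08042) = 0.820.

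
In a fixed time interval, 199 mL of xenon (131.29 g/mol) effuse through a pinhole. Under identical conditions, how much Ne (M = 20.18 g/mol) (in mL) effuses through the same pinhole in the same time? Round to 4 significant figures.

By Graham's law, rate_Ne/rate_Xe = √(M_Xe/M_Ne) = √(131.29/20.18) = √6.506 = 2.551.
So the volume for Ne is 199 × 2.551 = 507.6 mL.

507.6 mL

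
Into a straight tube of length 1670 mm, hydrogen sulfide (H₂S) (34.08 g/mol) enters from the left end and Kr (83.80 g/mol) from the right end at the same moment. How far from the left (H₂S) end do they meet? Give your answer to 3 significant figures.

Distances travelled in equal time are proportional to diffusion rates, so d_H₂S/d_Kr = √(M_Kr/M_H₂S) = √(83.80/34.08) = 1.568.
With d_H₂S + d_Kr = 1670 mm, d_Kr = 1670/(1 + 1.568) = 650.3 mm.
d_H₂S = 1670 − 650.3 = 1020 mm.

1020 mm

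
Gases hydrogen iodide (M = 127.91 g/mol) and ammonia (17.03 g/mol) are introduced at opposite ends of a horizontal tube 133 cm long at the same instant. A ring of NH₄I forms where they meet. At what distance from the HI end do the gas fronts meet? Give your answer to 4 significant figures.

35.56 cm

Graham's law gives d_HI/d_NH₃ = rate_HI/rate_NH₃ = √(M_NH₃/M_HI) = √(17.03/127.91) = 0.3649.
With d_HI + d_NH₃ = 133 cm, d_NH₃ = 133/(1 + 0.3649) = 97.44 cm.
d_HI = 133 − 97.44 = 35.56 cm.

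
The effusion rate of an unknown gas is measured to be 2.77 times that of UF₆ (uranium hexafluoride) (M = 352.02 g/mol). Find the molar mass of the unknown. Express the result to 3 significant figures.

45.9 g/mol

Using Graham's law: rate_X/rate_UF₆ = √(M_UF₆/M_X).
2.77 = √(352.02/M_X)
M_X = 352.02 / 2.77² = 352.02 / 7.673 = 45.9 g/mol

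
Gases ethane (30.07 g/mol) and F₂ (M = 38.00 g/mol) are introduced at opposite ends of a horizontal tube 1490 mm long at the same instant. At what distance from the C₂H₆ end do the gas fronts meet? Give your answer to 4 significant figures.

The fronts meet when d_C₂H₆ + d_F₂ = L with d_C₂H₆/d_F₂ = √(M_F₂/M_C₂H₆) (Graham's law). Here √(M_F₂/M_C₂H₆) = √(38.00/30.07) = 1.124.
With d_C₂H₆ + d_F₂ = 1490 mm, d_F₂ = 1490/(1 + 1.124) = 701.5 mm.
d_C₂H₆ = 1490 − 701.5 = 788.5 mm.

788.5 mm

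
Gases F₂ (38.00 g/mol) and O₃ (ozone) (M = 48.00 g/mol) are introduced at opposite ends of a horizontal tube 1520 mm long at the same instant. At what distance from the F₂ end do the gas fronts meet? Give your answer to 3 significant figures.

In equal time, each gas travels a distance ∝ its rate ∝ 1/√M, so d_F₂/d_O₃ = √(M_O₃/M_F₂) = √(48.00/38.00) = 1.124.
With d_F₂ + d_O₃ = 1520 mm, d_O₃ = 1520/(1 + 1.124) = 715.7 mm.
d_F₂ = 1520 − 715.7 = 804 mm.

804 mm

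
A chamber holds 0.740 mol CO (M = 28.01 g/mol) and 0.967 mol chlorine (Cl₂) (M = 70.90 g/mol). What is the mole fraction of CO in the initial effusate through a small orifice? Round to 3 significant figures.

Rate_i ∝ x_i/√M_i (Graham's law weighted by mole fraction), so the effusate composition follows n_i/√M_i.
Mole fraction of CO in the effusate = (n_CO/√M_CO) / (n_CO/√M_CO + n_Cl₂/√M_Cl₂)
= (0.740/√28.01) / (0.740/√28.01 + 0.967/√70.90) = 0.1398/(0.1398 + 0.1148) = 0.549.

0.549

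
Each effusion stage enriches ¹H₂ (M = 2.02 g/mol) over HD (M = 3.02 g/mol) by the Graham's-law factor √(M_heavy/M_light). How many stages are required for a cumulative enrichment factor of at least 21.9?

Per stage α = (3.02/2.02)^(1/2) = 1.49505^0.5, giving ln α = 0.2011.
Need α^N ≥ 21.9 ⇒ N ≥ ln(21.9) / ln α = 3.086 / 0.2011 = 15.35.
So at least 16 stages are needed.

16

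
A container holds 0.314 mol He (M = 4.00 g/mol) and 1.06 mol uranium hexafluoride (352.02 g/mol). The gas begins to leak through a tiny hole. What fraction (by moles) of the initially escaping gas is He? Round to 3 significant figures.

0.735

Each component's effusion rate ∝ (its partial pressure)·(1/√M) ∝ n_i/√M_i.
Mole fraction of He in the effusate = (n_He/√M_He) / (n_He/√M_He + n_UF₆/√M_UF₆)
= (0.314/√4.00) / (0.314/√4.00 + 1.06/√352.02) = 0.1570/(0.1570 + 0.05650) = 0.735.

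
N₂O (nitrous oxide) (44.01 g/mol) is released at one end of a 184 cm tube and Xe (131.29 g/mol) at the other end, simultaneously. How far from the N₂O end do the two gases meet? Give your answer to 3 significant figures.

117 cm

Distances travelled in equal time are proportional to diffusion rates, so d_N₂O/d_Xe = √(M_Xe/M_N₂O) = √(131.29/44.01) = 1.727.
With d_N₂O + d_Xe = 184 cm, d_Xe = 184/(1 + 1.727) = 67.47 cm.
d_N₂O = 184 − 67.47 = 117 cm.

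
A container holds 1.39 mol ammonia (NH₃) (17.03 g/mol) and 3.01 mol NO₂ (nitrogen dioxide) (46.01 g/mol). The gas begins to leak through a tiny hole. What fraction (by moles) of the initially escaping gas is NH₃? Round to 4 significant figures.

0.4315

Effusion rate of each component ∝ n_i/√M_i (partial pressure × 1/√M).
So x_NH₃ in the escaping gas = (n_NH₃/√M_NH₃) / Σ(n_i/√M_i)
= (1.39/√17.03) / (1.39/√17.03 + 3.01/√46.01) = 0.3368/(0.3368 + 0.4438) = 0.4315.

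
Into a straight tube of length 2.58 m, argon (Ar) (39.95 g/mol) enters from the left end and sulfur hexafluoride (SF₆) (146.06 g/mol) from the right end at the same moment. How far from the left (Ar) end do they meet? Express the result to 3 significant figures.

Distances travelled in equal time are proportional to diffusion rates, so d_Ar/d_SF₆ = √(M_SF₆/M_Ar) = √(146.06/39.95) = 1.912.
With d_Ar + d_SF₆ = 2.58 m, d_SF₆ = 2.58/(1 + 1.912) = 0.8860 m.
d_Ar = 2.58 − 0.8860 = 1.69 m.

1.69 m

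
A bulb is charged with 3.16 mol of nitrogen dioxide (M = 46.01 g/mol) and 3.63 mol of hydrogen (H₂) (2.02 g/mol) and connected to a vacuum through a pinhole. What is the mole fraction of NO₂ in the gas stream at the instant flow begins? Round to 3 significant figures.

0.154

Effusion rate of each component ∝ n_i/√M_i (partial pressure × 1/√M).
x_NO₂(eff) = (n_NO₂/√M_NO₂) / (n_NO₂/√M_NO₂ + n_H₂/√M_H₂)
= (3.16/√46.01) / (3.16/√46.01 + 3.63/√2.02) = 0.4659/(0.4659 + 2.554) = 0.154.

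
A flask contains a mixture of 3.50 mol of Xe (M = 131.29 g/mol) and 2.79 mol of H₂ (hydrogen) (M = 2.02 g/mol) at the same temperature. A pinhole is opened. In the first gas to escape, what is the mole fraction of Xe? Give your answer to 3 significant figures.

The effusion rate of species i is ∝ p_i/√M_i ∝ n_i/√M_i.
So x_Xe in the escaping gas = (n_Xe/√M_Xe) / Σ(n_i/√M_i)
= (3.50/√131.29) / (3.50/√131.29 + 2.79/√2.02) = 0.3055/(0.3055 + 1.963) = 0.135.

0.135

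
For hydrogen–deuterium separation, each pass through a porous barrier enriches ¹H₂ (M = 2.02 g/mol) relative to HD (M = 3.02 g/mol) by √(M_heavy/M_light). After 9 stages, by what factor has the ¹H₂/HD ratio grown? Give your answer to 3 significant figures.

After 9 stages the ratio has grown by (√(3.02/2.02))^9 = (3.02/2.02)^(9/2).
= 1.49505^(9/2) = 6.11.

6.11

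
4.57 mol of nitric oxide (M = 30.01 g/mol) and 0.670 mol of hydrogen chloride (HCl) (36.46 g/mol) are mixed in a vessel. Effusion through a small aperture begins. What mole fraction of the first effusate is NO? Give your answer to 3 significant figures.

Effusion rate of each component ∝ n_i/√M_i (partial pressure × 1/√M).
So x_NO in the escaping gas = (n_NO/√M_NO) / Σ(n_i/√M_i)
= (4.57/√30.01) / (4.57/√30.01 + 0.670/√36.46) = 0.8342/(0.8342 + 0.1110) = 0.883.

0.883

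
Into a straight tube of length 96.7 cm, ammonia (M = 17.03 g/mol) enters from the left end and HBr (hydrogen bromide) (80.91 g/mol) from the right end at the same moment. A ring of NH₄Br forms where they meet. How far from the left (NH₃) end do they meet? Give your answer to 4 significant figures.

66.29 cm

The fronts meet when d_NH₃ + d_HBr = L with d_NH₃/d_HBr = √(M_HBr/M_NH₃) (Graham's law). Here √(M_HBr/M_NH₃) = √(80.91/17.03) = 2.180.
With d_NH₃ + d_HBr = 96.7 cm, d_HBr = 96.7/(1 + 2.180) = 30.41 cm.
d_NH₃ = 96.7 − 30.41 = 66.29 cm.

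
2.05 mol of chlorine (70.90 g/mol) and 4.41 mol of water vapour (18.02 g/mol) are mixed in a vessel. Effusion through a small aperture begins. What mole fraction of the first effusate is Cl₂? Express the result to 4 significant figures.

0.1899

Each component's effusion rate ∝ (its partial pressure)·(1/√M) ∝ n_i/√M_i.
x_Cl₂(eff) = (n_Cl₂/√M_Cl₂) / (n_Cl₂/√M_Cl₂ + n_H₂O/√M_H₂O)
= (2.05/√70.90) / (2.05/√70.90 + 4.41/√18.02) = 0.2435/(0.2435 + 1.039) = 0.1899.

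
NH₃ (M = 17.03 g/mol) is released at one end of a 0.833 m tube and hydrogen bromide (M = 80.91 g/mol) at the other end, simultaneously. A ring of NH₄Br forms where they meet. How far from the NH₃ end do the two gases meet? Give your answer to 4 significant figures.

0.5710 m

The fronts meet when d_NH₃ + d_HBr = L with d_NH₃/d_HBr = √(M_HBr/M_NH₃) (Graham's law). Here √(M_HBr/M_NH₃) = √(80.91/17.03) = 2.180.
With d_NH₃ + d_HBr = 0.833 m, d_HBr = 0.833/(1 + 2.180) = 0.2620 m.
d_NH₃ = 0.833 − 0.2620 = 0.5710 m.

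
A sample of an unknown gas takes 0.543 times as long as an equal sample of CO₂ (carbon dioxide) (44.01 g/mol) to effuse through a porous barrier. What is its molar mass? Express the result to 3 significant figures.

From Graham's law, t_X/t_CO₂ = √(M_X/M_CO₂).
0.543 = √(M_X/44.01)
M_X = 44.01 × 0.543² = 44.01 × 0.2948 = 13.0 g/mol

13.0 g/mol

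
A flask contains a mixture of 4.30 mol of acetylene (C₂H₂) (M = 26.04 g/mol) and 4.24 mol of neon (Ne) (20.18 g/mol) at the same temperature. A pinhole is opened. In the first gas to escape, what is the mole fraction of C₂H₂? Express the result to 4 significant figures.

0.4717

Each component's effusion rate ∝ (its partial pressure)·(1/√M) ∝ n_i/√M_i.
So x_C₂H₂ in the escaping gas = (n_C₂H₂/√M_C₂H₂) / Σ(n_i/√M_i)
= (4.30/√26.04) / (4.30/√26.04 + 4.24/√20.18) = 0.8427/(0.8427 + 0.9439) = 0.4717.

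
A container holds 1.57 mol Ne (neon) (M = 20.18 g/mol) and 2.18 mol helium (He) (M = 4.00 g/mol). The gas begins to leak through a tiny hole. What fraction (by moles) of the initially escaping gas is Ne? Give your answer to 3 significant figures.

0.243

Effusion rate of each component ∝ n_i/√M_i (partial pressure × 1/√M).
Mole fraction of Ne in the effusate = (n_Ne/√M_Ne) / (n_Ne/√M_Ne + n_He/√M_He)
= (1.57/√20.18) / (1.57/√20.18 + 2.18/√4.00) = 0.3495/(0.3495 + 1.090) = 0.243.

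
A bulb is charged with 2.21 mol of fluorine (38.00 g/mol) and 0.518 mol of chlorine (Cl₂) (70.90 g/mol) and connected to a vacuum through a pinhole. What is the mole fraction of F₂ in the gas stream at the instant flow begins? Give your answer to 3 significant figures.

Effusion rate of each component ∝ n_i/√M_i (partial pressure × 1/√M).
Mole fraction of F₂ in the effusate = (n_F₂/√M_F₂) / (n_F₂/√M_F₂ + n_Cl₂/√M_Cl₂)
= (2.21/√38.00) / (2.21/√38.00 + 0.518/√70.90) = 0.3585/(0.3585 + 0.06152) = 0.854.

0.854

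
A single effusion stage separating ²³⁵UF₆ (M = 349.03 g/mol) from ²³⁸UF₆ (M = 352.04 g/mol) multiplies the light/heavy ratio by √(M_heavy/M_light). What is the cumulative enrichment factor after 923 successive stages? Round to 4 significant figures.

52.61

Each stage multiplies the ratio by α = √(352.04/349.03), so after 923 stages the overall factor is α^923 = (352.04/349.03)^(923/2).
= 1.00862^(923/2) = 52.61.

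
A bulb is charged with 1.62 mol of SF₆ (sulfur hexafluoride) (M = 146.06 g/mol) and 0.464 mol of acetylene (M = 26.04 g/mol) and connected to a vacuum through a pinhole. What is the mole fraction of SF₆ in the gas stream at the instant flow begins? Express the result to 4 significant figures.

0.5958

Effusion rate of each component ∝ n_i/√M_i (partial pressure × 1/√M).
x_SF₆(eff) = (n_SF₆/√M_SF₆) / (n_SF₆/√M_SF₆ + n_C₂H₂/√M_C₂H₂)
= (1.62/√146.06) / (1.62/√146.06 + 0.464/√26.04) = 0.1340/(0.1340 + 0.09093) = 0.5958.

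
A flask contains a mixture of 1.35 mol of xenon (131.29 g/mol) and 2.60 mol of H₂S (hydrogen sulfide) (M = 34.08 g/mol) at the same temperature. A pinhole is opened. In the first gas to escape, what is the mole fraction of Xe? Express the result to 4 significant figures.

Rate_i ∝ x_i/√M_i (Graham's law weighted by mole fraction), so the effusate composition follows n_i/√M_i.
Mole fraction of Xe in the effusate = (n_Xe/√M_Xe) / (n_Xe/√M_Xe + n_H₂S/√M_H₂S)
= (1.35/√131.29) / (1.35/√131.29 + 2.60/√34.08) = 0.1178/(0.1178 + 0.4454) = 0.2092.

0.2092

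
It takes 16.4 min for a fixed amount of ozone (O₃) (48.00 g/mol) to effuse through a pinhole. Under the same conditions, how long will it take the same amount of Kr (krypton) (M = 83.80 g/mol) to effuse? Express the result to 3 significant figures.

Since effusion rate ∝ 1/√M, t_Kr/t_O₃ = √(M_Kr/M_O₃) = √(83.80/48.00) = √1.746 = 1.321.
So the time for Kr is 16.4 × 1.321 = 21.7 min.

21.7 min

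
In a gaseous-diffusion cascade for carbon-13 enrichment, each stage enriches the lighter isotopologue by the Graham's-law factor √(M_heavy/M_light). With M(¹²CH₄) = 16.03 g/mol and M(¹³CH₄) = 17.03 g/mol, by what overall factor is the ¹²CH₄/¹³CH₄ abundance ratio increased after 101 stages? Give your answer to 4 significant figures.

The single-stage factor is √(M_heavy/M_light), so 101 stages give [√(17.03/16.03)]^101 = (17.03/16.03)^(101/2).
= 1.06238^(101/2) = 21.24.

21.24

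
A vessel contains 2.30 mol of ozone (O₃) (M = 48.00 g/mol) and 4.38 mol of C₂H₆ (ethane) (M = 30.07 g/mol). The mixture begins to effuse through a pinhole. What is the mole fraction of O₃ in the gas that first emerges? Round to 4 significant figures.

0.2936

Each component's effusion rate ∝ (its partial pressure)·(1/√M) ∝ n_i/√M_i.
So x_O₃ in the escaping gas = (n_O₃/√M_O₃) / Σ(n_i/√M_i)
= (2.30/√48.00) / (2.30/√48.00 + 4.38/√30.07) = 0.3320/(0.3320 + 0.7987) = 0.2936.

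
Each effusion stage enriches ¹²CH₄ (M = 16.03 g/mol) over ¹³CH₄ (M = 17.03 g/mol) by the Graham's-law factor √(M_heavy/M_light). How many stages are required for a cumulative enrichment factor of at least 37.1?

120

With α = √(17.03/16.03) per stage, ln α = ½ ln(1.06238) = 0.03026.
Need α^N ≥ 37.1 ⇒ N ≥ ln(37.1) / ln α = 3.614 / 0.03026 = 119.43.
Rounding up, N = 120 stages.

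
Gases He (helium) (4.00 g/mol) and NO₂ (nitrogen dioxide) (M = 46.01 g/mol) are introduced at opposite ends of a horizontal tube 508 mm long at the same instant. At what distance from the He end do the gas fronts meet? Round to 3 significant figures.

The fronts meet when d_He + d_NO₂ = L with d_He/d_NO₂ = √(M_NO₂/M_He) (Graham's law). Here √(M_NO₂/M_He) = √(46.01/4.00) = 3.392.
With d_He + d_NO₂ = 508 mm, d_NO₂ = 508/(1 + 3.392) = 115.7 mm.
d_He = 508 − 115.7 = 392 mm.

392 mm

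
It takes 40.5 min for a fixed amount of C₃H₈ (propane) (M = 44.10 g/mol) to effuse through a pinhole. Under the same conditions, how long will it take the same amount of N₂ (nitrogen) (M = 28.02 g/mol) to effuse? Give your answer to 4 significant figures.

32.28 min

By Graham's law, t_N₂/t_C₃H₈ = √(M_N₂/M_C₃H₈) = √(28.02/44.10) = √0.6354 = 0.7971.
So the time for N₂ is 40.5 × 0.7971 = 32.28 min.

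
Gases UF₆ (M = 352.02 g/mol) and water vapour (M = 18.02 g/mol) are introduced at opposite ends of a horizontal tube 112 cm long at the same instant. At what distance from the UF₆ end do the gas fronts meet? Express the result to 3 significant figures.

20.7 cm

The fronts meet when d_UF₆ + d_H₂O = L with d_UF₆/d_H₂O = √(M_H₂O/M_UF₆) (Graham's law). Here √(M_H₂O/M_UF₆) = √(18.02/352.02) = 0.2263.
With d_UF₆ + d_H₂O = 112 cm, d_H₂O = 112/(1 + 0.2263) = 91.34 cm.
d_UF₆ = 112 − 91.34 = 20.7 cm.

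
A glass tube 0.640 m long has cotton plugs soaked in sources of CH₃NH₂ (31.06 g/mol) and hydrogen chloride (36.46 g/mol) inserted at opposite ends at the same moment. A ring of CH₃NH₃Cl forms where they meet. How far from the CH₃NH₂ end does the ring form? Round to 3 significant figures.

0.333 m

Distances travelled in equal time are proportional to diffusion rates, so d_CH₃NH₂/d_HCl = √(M_HCl/M_CH₃NH₂) = √(36.46/31.06) = 1.083.
With d_CH₃NH₂ + d_HCl = 0.640 m, d_HCl = 0.640/(1 + 1.083) = 0.3072 m.
d_CH₃NH₂ = 0.640 − 0.3072 = 0.333 m.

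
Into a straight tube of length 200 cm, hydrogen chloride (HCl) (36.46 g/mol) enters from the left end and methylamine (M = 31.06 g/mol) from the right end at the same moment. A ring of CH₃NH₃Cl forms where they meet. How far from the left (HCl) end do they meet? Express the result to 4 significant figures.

95.99 cm

The fronts meet when d_HCl + d_CH₃NH₂ = L with d_HCl/d_CH₃NH₂ = √(M_CH₃NH₂/M_HCl) (Graham's law). Here √(M_CH₃NH₂/M_HCl) = √(31.06/36.46) = 0.9230.
With d_HCl + d_CH₃NH₂ = 200 cm, d_CH₃NH₂ = 200/(1 + 0.9230) = 104.0 cm.
d_HCl = 200 − 104.0 = 95.99 cm.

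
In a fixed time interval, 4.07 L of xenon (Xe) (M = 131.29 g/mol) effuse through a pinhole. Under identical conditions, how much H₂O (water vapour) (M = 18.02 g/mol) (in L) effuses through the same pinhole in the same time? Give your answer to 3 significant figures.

From Graham's law, rate_H₂O/rate_Xe = √(M_Xe/M_H₂O) = √(131.29/18.02) = √7.286 = 2.699.
So the volume for H₂O is 4.07 × 2.699 = 11.0 L.

11.0 L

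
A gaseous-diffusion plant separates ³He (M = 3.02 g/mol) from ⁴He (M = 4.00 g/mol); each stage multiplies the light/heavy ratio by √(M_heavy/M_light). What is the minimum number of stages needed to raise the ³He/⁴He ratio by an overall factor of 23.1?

23

Per stage α = (4.00/3.02)^(1/2) = 1.32450^0.5, giving ln α = 0.1405.
Need α^N ≥ 23.1 ⇒ N ≥ ln(23.1) / ln α = 3.140 / 0.1405 = 22.34.
Rounding up, N = 23 stages.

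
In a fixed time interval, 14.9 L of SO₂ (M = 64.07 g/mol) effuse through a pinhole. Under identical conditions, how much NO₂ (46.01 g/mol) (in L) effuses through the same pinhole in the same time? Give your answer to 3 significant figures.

17.6 L

From Graham's law, rate_NO₂/rate_SO₂ = √(M_SO₂/M_NO₂) = √(64.07/46.01) = √1.393 = 1.180.
So the volume for NO₂ is 14.9 × 1.180 = 17.6 L.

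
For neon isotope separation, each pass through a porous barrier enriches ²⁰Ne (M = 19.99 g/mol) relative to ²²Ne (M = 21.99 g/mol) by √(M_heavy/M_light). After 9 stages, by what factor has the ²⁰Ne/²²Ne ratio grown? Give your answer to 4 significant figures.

1.536

Each stage multiplies the ratio by α = √(21.99/19.99), so after 9 stages the overall factor is α^9 = (21.99/19.99)^(9/2).
= 1.10005^(9/2) = 1.536.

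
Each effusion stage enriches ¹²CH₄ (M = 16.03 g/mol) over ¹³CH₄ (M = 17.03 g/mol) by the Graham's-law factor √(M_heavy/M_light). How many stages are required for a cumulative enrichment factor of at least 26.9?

Single-stage factor α = √(17.03/16.03), so ln α = ½ ln(1.06238) = 0.03026.
Need α^N ≥ 26.9 ⇒ N ≥ ln(26.9) / ln α = 3.292 / 0.03026 = 108.80.
Minimum whole number of stages: N = 109.

109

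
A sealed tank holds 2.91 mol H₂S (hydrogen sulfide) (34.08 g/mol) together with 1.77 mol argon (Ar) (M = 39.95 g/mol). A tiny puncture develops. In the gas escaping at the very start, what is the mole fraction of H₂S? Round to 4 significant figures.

0.6403

Each component's effusion rate ∝ (its partial pressure)·(1/√M) ∝ n_i/√M_i.
Mole fraction of H₂S in the effusate = (n_H₂S/√M_H₂S) / (n_H₂S/√M_H₂S + n_Ar/√M_Ar)
= (2.91/√34.08) / (2.91/√34.08 + 1.77/√39.95) = 0.4985/(0.4985 + 0.2800) = 0.6403.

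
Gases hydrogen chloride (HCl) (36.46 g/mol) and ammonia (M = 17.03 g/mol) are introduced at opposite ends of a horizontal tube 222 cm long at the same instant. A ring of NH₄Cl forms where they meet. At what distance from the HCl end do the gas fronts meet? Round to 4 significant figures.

Graham's law gives d_HCl/d_NH₃ = rate_HCl/rate_NH₃ = √(M_NH₃/M_HCl) = √(17.03/36.46) = 0.6834.
With d_HCl + d_NH₃ = 222 cm, d_NH₃ = 222/(1 + 0.6834) = 131.9 cm.
d_HCl = 222 − 131.9 = 90.13 cm.

90.13 cm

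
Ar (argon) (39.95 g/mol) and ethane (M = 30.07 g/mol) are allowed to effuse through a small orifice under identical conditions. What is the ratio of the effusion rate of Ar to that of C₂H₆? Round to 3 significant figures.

0.868

From Graham's law, rate_Ar/rate_C₂H₆ = √(M_C₂H₆/M_Ar) = √(30.07/39.95) = √0.7527 = 0.868.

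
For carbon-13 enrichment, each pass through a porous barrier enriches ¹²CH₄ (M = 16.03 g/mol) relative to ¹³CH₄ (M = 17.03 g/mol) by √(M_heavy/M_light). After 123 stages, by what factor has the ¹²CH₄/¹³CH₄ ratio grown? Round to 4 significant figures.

41.33

Each stage multiplies the ratio by α = √(17.03/16.03), so after 123 stages the overall factor is α^123 = (17.03/16.03)^(123/2).
= 1.06238^(123/2) = 41.33.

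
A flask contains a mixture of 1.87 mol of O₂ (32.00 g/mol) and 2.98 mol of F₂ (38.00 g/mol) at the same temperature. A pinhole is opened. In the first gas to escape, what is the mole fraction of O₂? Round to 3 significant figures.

The effusion rate of species i is ∝ p_i/√M_i ∝ n_i/√M_i.
So x_O₂ in the escaping gas = (n_O₂/√M_O₂) / Σ(n_i/√M_i)
= (1.87/√32.00) / (1.87/√32.00 + 2.98/√38.00) = 0.3306/(0.3306 + 0.4834) = 0.406.

0.406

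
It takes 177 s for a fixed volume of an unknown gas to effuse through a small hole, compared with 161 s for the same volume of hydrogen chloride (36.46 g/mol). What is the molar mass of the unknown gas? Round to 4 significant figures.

From Graham's law, t_X/t_HCl = √(M_X/M_HCl).
177/161 = 1.099 = √(M_X/36.46)
M_X = 36.46 × 1.099² = 36.46 × 1.209 = 44.07 g/mol

44.07 g/mol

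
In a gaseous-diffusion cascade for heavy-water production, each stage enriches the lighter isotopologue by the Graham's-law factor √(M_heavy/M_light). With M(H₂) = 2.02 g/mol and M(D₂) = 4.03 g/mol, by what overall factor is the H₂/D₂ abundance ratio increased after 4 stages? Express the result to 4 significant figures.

3.980

The single-stage factor is √(M_heavy/M_light), so 4 stages give [√(4.03/2.02)]^4 = (4.03/2.02)^(4/2).
= 1.99505^2 = 3.980.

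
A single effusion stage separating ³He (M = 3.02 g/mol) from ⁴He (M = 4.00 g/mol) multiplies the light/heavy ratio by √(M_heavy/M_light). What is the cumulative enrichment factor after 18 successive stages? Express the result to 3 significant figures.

12.5

After 18 stages the ratio has grown by (√(4.00/3.02))^18 = (4.00/3.02)^(18/2).
= 1.32450^9 = 12.5.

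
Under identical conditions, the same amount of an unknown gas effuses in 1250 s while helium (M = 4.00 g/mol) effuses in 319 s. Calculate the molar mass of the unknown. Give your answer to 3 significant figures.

61.4 g/mol

By Graham's law, t_X/t_He = √(M_X/M_He).
1250/319 = 3.918 = √(M_X/4.00)
M_X = 4.00 × 3.918² = 4.00 × 15.35 = 61.4 g/mol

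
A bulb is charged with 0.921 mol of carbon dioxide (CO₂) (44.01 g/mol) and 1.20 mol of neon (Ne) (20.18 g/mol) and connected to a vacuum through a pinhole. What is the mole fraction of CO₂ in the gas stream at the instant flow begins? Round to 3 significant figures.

0.342

Effusion rate of each component ∝ n_i/√M_i (partial pressure × 1/√M).
x_CO₂(eff) = (n_CO₂/√M_CO₂) / (n_CO₂/√M_CO₂ + n_Ne/√M_Ne)
= (0.921/√44.01) / (0.921/√44.01 + 1.20/√20.18) = 0.1388/(0.1388 + 0.2671) = 0.342.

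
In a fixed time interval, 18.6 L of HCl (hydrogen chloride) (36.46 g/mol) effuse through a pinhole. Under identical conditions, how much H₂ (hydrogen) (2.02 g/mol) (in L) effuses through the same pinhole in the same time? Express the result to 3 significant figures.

By Graham's law, rate_H₂/rate_HCl = √(M_HCl/M_H₂) = √(36.46/2.02) = √18.05 = 4.248.
So the volume for H₂ is 18.6 × 4.248 = 79.0 L.

79.0 L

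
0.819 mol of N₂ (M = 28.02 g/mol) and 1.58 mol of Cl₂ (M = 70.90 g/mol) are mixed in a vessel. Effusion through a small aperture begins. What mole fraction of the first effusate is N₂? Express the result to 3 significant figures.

0.452

Effusion rate of each component ∝ n_i/√M_i (partial pressure × 1/√M).
Mole fraction of N₂ in the effusate = (n_N₂/√M_N₂) / (n_N₂/√M_N₂ + n_Cl₂/√M_Cl₂)
= (0.819/√28.02) / (0.819/√28.02 + 1.58/√70.90) = 0.1547/(0.1547 + 0.1876) = 0.452.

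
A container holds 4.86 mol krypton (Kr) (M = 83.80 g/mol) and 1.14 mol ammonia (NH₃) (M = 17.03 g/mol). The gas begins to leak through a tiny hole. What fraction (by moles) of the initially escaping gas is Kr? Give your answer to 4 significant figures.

0.6577

The effusion rate of species i is ∝ p_i/√M_i ∝ n_i/√M_i.
So x_Kr in the escaping gas = (n_Kr/√M_Kr) / Σ(n_i/√M_i)
= (4.86/√83.80) / (4.86/√83.80 + 1.14/√17.03) = 0.5309/(0.5309 + 0.2762) = 0.6577.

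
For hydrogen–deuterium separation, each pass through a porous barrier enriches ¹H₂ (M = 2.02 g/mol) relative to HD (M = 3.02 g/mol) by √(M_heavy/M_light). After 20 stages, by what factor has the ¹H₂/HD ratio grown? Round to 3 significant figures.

55.8

After 20 stages the ratio has grown by (√(3.02/2.02))^20 = (3.02/2.02)^(20/2).
= 1.49505^10 = 55.8.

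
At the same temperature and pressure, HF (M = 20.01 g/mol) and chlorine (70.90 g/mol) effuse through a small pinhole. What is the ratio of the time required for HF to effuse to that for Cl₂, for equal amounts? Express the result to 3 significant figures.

0.531

Since effusion rate ∝ 1/√M, t_HF/t_Cl₂ = √(M_HF/M_Cl₂) = √(20.01/70.90) = √0.2822 = 0.531.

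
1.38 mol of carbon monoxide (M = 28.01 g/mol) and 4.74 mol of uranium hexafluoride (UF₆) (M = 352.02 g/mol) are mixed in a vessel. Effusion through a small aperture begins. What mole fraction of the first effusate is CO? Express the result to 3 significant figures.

0.508

Rate_i ∝ x_i/√M_i (Graham's law weighted by mole fraction), so the effusate composition follows n_i/√M_i.
x_CO(eff) = (n_CO/√M_CO) / (n_CO/√M_CO + n_UF₆/√M_UF₆)
= (1.38/√28.01) / (1.38/√28.01 + 4.74/√352.02) = 0.2607/(0.2607 + 0.2526) = 0.508.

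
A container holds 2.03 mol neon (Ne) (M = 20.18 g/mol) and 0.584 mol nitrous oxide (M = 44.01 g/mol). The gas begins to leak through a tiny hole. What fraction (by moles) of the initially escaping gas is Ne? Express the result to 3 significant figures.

0.837

Each component's effusion rate ∝ (its partial pressure)·(1/√M) ∝ n_i/√M_i.
x_Ne(eff) = (n_Ne/√M_Ne) / (n_Ne/√M_Ne + n_N₂O/√M_N₂O)
= (2.03/√20.18) / (2.03/√20.18 + 0.584/√44.01) = 0.4519/(0.4519 + 0.08803) = 0.837.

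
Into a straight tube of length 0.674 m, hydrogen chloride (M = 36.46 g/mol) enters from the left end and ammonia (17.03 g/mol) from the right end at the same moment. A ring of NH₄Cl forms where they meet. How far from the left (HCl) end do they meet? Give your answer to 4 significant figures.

0.2736 m

Distances travelled in equal time are proportional to diffusion rates, so d_HCl/d_NH₃ = √(M_NH₃/M_HCl) = √(17.03/36.46) = 0.6834.
With d_HCl + d_NH₃ = 0.674 m, d_NH₃ = 0.674/(1 + 0.6834) = 0.4004 m.
d_HCl = 0.674 − 0.4004 = 0.2736 m.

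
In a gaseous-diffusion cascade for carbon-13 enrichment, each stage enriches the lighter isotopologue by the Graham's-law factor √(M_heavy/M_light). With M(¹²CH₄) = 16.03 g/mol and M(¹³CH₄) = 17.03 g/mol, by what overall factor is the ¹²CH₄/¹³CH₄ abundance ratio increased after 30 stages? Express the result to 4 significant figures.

2.479

The single-stage factor is √(M_heavy/M_light), so 30 stages give [√(17.03/16.03)]^30 = (17.03/16.03)^(30/2).
= 1.06238^15 = 2.479.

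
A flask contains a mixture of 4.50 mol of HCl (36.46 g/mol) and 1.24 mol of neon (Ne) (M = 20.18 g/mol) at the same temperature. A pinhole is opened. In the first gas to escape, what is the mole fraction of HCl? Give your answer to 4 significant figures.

0.7297

Rate_i ∝ x_i/√M_i (Graham's law weighted by mole fraction), so the effusate composition follows n_i/√M_i.
So x_HCl in the escaping gas = (n_HCl/√M_HCl) / Σ(n_i/√M_i)
= (4.50/√36.46) / (4.50/√36.46 + 1.24/√20.18) = 0.7453/(0.7453 + 0.2760) = 0.7297.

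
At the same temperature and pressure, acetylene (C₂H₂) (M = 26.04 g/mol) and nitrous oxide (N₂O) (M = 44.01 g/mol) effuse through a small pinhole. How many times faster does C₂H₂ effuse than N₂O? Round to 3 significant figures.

Graham's law gives rate_C₂H₂/rate_N₂O = √(M_N₂O/M_C₂H₂) = √(44.01/26.04) = √1.690 = 1.30.

1.30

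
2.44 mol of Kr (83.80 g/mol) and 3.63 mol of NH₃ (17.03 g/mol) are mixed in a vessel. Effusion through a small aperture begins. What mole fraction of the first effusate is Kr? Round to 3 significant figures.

Each component's effusion rate ∝ (its partial pressure)·(1/√M) ∝ n_i/√M_i.
So x_Kr in the escaping gas = (n_Kr/√M_Kr) / Σ(n_i/√M_i)
= (2.44/√83.80) / (2.44/√83.80 + 3.63/√17.03) = 0.2665/(0.2665 + 0.8796) = 0.233.

0.233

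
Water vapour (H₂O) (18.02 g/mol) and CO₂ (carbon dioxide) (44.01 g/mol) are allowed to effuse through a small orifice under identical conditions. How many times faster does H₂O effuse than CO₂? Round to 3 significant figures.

By Graham's law, rate_H₂O/rate_CO₂ = √(M_CO₂/M_H₂O) = √(44.01/18.02) = √2.442 = 1.56.

1.56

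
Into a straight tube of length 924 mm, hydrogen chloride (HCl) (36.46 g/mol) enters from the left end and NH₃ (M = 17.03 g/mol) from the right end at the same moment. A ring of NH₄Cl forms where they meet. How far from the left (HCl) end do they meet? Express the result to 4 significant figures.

Distances travelled in equal time are proportional to diffusion rates, so d_HCl/d_NH₃ = √(M_NH₃/M_HCl) = √(17.03/36.46) = 0.6834.
With d_HCl + d_NH₃ = 924 mm, d_NH₃ = 924/(1 + 0.6834) = 548.9 mm.
d_HCl = 924 − 548.9 = 375.1 mm.

375.1 mm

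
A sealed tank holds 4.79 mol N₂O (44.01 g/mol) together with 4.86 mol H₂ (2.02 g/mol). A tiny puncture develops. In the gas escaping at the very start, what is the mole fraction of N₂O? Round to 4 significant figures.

The effusion rate of species i is ∝ p_i/√M_i ∝ n_i/√M_i.
Mole fraction of N₂O in the effusate = (n_N₂O/√M_N₂O) / (n_N₂O/√M_N₂O + n_H₂/√M_H₂)
= (4.79/√44.01) / (4.79/√44.01 + 4.86/√2.02) = 0.7220/(0.7220 + 3.419) = 0.1743.

0.1743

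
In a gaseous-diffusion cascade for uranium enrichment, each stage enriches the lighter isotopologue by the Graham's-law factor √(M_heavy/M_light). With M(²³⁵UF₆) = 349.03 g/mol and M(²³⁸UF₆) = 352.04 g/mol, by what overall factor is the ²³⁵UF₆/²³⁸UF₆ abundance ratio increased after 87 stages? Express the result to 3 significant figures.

1.45

Each stage multiplies the ratio by α = √(352.04/349.03), so after 87 stages the overall factor is α^87 = (352.04/349.03)^(87/2).
= 1.00862^(87/2) = 1.45.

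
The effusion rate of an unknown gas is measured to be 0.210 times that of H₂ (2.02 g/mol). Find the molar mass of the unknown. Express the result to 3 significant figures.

From Graham's law, rate_X/rate_H₂ = √(M_H₂/M_X).
0.210 = √(2.02/M_X)
M_X = 2.02 / 0.210² = 2.02 / 0.04410 = 45.8 g/mol

45.8 g/mol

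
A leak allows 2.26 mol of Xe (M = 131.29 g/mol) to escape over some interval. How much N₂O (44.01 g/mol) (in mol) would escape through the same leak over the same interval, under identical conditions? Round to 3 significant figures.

Using Graham's law: rate_N₂O/rate_Xe = √(M_Xe/M_N₂O) = √(131.29/44.01) = √2.983 = 1.727.
So the amount for N₂O is 2.26 × 1.727 = 3.90 mol.

3.90 mol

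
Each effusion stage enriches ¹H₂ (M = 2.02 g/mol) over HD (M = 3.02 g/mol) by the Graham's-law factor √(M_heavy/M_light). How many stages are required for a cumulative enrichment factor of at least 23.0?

Single-stage factor α = √(3.02/2.02), so ln α = ½ ln(1.49505) = 0.2011.
Need α^N ≥ 23.0 ⇒ N ≥ ln(23.0) / ln α = 3.135 / 0.2011 = 15.59.
Minimum whole number of stages: N = 16.

16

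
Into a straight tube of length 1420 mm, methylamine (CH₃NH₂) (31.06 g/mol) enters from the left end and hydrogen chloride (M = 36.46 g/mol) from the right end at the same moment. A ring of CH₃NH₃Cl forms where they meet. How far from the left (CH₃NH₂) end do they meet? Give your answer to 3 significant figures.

The fronts meet when d_CH₃NH₂ + d_HCl = L with d_CH₃NH₂/d_HCl = √(M_HCl/M_CH₃NH₂) (Graham's law). Here √(M_HCl/M_CH₃NH₂) = √(36.46/31.06) = 1.083.
With d_CH₃NH₂ + d_HCl = 1420 mm, d_HCl = 1420/(1 + 1.083) = 681.6 mm.
d_CH₃NH₂ = 1420 − 681.6 = 738 mm.

738 mm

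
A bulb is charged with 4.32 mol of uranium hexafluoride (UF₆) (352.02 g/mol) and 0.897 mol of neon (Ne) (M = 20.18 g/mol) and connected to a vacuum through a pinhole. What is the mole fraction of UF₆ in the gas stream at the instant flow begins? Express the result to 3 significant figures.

Rate_i ∝ x_i/√M_i (Graham's law weighted by mole fraction), so the effusate composition follows n_i/√M_i.
So x_UF₆ in the escaping gas = (n_UF₆/√M_UF₆) / Σ(n_i/√M_i)
= (4.32/√352.02) / (4.32/√352.02 + 0.897/√20.18) = 0.2303/(0.2303 + 0.1997) = 0.536.

0.536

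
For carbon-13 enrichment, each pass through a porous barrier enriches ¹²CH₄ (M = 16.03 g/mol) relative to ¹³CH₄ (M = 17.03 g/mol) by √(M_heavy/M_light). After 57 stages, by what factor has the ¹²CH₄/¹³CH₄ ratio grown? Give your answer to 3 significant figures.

5.61

The single-stage factor is √(M_heavy/M_light), so 57 stages give [√(17.03/16.03)]^57 = (17.03/16.03)^(57/2).
= 1.06238^(57/2) = 5.61.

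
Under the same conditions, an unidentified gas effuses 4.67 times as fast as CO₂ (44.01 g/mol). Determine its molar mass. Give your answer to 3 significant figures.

Graham's law gives rate_X/rate_CO₂ = √(M_CO₂/M_X).
4.67 = √(44.01/M_X)
M_X = 44.01 / 4.67² = 44.01 / 21.81 = 2.02 g/mol

2.02 g/mol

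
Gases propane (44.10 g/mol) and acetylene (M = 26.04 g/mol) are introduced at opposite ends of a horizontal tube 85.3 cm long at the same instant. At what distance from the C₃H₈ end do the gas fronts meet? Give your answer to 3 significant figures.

Distances travelled in equal time are proportional to diffusion rates, so d_C₃H₈/d_C₂H₂ = √(M_C₂H₂/M_C₃H₈) = √(26.04/44.10) = 0.7684.
With d_C₃H₈ + d_C₂H₂ = 85.3 cm, d_C₂H₂ = 85.3/(1 + 0.7684) = 48.24 cm.
d_C₃H₈ = 85.3 − 48.24 = 37.1 cm.

37.1 cm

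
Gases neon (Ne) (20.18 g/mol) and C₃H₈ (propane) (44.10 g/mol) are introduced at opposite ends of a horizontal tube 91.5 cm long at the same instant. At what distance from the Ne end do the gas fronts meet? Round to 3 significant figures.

Graham's law gives d_Ne/d_C₃H₈ = rate_Ne/rate_C₃H₈ = √(M_C₃H₈/M_Ne) = √(44.10/20.18) = 1.478.
With d_Ne + d_C₃H₈ = 91.5 cm, d_C₃H₈ = 91.5/(1 + 1.478) = 36.92 cm.
d_Ne = 91.5 − 36.92 = 54.6 cm.

54.6 cm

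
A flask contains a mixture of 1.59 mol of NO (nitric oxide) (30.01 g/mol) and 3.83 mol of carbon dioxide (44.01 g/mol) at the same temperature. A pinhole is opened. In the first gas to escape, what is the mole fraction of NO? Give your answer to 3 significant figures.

0.335

Effusion rate of each component ∝ n_i/√M_i (partial pressure × 1/√M).
Mole fraction of NO in the effusate = (n_NO/√M_NO) / (n_NO/√M_NO + n_CO₂/√M_CO₂)
= (1.59/√30.01) / (1.59/√30.01 + 3.83/√44.01) = 0.2902/(0.2902 + 0.5773) = 0.335.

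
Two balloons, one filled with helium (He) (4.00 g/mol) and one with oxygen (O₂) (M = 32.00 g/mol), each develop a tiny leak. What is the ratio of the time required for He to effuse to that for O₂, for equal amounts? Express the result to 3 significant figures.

Graham's law gives t_He/t_O₂ = √(M_He/M_O₂) = √(4.00/32.00) = √0.1250 = 0.354.

0.354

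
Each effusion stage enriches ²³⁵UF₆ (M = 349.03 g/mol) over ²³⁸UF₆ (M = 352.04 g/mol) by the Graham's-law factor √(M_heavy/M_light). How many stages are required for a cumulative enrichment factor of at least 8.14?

Single-stage factor α = √(352.04/349.03), so ln α = ½ ln(1.00862) = 0.004293.
Need α^N ≥ 8.14 ⇒ N ≥ ln(8.14) / ln α = 2.097 / 0.004293 = 488.37.
So at least 489 stages are needed.

489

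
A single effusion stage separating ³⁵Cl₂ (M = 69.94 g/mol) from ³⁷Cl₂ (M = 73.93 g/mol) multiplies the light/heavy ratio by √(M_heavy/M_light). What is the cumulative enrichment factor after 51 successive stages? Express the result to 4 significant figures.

The single-stage factor is √(M_heavy/M_light), so 51 stages give [√(73.93/69.94)]^51 = (73.93/69.94)^(51/2).
= 1.05705^(51/2) = 4.116.

4.116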